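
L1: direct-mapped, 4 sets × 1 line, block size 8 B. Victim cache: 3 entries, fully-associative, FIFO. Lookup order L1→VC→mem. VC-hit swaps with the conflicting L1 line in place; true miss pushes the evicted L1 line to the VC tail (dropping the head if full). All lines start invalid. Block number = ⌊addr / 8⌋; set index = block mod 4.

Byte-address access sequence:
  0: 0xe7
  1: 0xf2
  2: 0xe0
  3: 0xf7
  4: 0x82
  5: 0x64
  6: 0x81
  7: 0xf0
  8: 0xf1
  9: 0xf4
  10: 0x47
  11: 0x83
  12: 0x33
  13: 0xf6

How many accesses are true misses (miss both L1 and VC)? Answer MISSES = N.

MISSES = 6

0: 0xe7 (blk 28, set 0) → MISS  vc=[]
1: 0xf2 (blk 30, set 2) → MISS  vc=[]
2: 0xe0 (blk 28, set 0) → L1-HIT  vc=[]
3: 0xf7 (blk 30, set 2) → L1-HIT  vc=[]
4: 0x82 (blk 16, set 0) → MISS  vc=[28]
5: 0x64 (blk 12, set 0) → MISS  vc=[28, 16]
6: 0x81 (blk 16, set 0) → VC-HIT  vc=[28, 12]
7: 0xf0 (blk 30, set 2) → L1-HIT  vc=[28, 12]
8: 0xf1 (blk 30, set 2) → L1-HIT  vc=[28, 12]
9: 0xf4 (blk 30, set 2) → L1-HIT  vc=[28, 12]
10: 0x47 (blk 8, set 0) → MISS  vc=[28, 12, 16]
11: 0x83 (blk 16, set 0) → VC-HIT  vc=[28, 12, 8]
12: 0x33 (blk 6, set 2) → MISS  vc=[12, 8, 30]
13: 0xf6 (blk 30, set 2) → VC-HIT  vc=[12, 8, 6]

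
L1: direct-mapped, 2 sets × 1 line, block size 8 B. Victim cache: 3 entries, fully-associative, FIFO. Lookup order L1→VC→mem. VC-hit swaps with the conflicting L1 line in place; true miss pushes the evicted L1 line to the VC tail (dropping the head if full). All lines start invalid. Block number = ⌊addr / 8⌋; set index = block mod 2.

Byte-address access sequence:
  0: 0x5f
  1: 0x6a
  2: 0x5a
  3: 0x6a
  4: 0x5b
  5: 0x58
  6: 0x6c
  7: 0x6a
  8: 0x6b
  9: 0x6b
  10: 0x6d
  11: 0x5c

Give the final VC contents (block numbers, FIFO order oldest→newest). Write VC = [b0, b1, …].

  [0] addr=0x5f blk=11 s=1: MISS | VC []
  [1] addr=0x6a blk=13 s=1: MISS | VC [11]
  [2] addr=0x5a blk=11 s=1: VC-HIT | VC [13]
  [3] addr=0x6a blk=13 s=1: VC-HIT | VC [11]
  [4] addr=0x5b blk=11 s=1: VC-HIT | VC [13]
  [5] addr=0x58 blk=11 s=1: L1-HIT | VC [13]
  [6] addr=0x6c blk=13 s=1: VC-HIT | VC [11]
  [7] addr=0x6a blk=13 s=1: L1-HIT | VC [11]
  [8] addr=0x6b blk=13 s=1: L1-HIT | VC [11]
  [9] addr=0x6b blk=13 s=1: L1-HIT | VC [11]
  [10] addr=0x6d blk=13 s=1: L1-HIT | VC [11]
  [11] addr=0x5c blk=11 s=1: VC-HIT | VC [13]

VC = [13]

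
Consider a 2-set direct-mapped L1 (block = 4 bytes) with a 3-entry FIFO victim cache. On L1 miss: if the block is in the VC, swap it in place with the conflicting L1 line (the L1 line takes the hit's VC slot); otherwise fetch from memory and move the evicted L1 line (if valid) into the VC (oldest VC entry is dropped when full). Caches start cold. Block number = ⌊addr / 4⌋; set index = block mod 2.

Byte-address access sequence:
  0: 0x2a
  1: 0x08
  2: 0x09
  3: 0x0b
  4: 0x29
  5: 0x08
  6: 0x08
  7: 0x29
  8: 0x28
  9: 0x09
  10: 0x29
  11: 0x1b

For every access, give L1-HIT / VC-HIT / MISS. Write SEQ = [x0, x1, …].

0: 0x2a (blk 10, set 0) → MISS  vc=[]
1: 0x8 (blk 2, set 0) → MISS  vc=[10]
2: 0x9 (blk 2, set 0) → L1-HIT  vc=[10]
3: 0xb (blk 2, set 0) → L1-HIT  vc=[10]
4: 0x29 (blk 10, set 0) → VC-HIT  vc=[2]
5: 0x8 (blk 2, set 0) → VC-HIT  vc=[10]
6: 0x8 (blk 2, set 0) → L1-HIT  vc=[10]
7: 0x29 (blk 10, set 0) → VC-HIT  vc=[2]
8: 0x28 (blk 10, set 0) → L1-HIT  vc=[2]
9: 0x9 (blk 2, set 0) → VC-HIT  vc=[10]
10: 0x29 (blk 10, set 0) → VC-HIT  vc=[2]
11: 0x1b (blk 6, set 0) → MISS  vc=[2, 10]

SEQ = [MISS, MISS, L1-HIT, L1-HIT, VC-HIT, VC-HIT, L1-HIT, VC-HIT, L1-HIT, VC-HIT, VC-HIT, MISS]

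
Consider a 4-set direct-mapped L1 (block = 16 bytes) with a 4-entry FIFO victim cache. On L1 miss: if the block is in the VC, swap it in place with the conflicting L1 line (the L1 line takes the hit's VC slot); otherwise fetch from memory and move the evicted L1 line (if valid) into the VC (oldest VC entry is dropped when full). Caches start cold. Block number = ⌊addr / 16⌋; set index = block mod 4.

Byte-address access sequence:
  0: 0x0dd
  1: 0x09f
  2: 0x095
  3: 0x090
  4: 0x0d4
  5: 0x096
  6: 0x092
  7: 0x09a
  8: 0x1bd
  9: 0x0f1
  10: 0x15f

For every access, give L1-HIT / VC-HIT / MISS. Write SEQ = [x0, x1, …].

  [0] addr=0xdd blk=13 s=1: MISS | VC []
  [1] addr=0x9f blk=9 s=1: MISS | VC [13]
  [2] addr=0x95 blk=9 s=1: L1-HIT | VC [13]
  [3] addr=0x90 blk=9 s=1: L1-HIT | VC [13]
  [4] addr=0xd4 blk=13 s=1: VC-HIT | VC [9]
  [5] addr=0x96 blk=9 s=1: VC-HIT | VC [13]
  [6] addr=0x92 blk=9 s=1: L1-HIT | VC [13]
  [7] addr=0x9a blk=9 s=1: L1-HIT | VC [13]
  [8] addr=0x1bd blk=27 s=3: MISS | VC [13]
  [9] addr=0xf1 blk=15 s=3: MISS | VC [13, 27]
  [10] addr=0x15f blk=21 s=1: MISS | VC [13, 27, 9]

SEQ = [MISS, MISS, L1-HIT, L1-HIT, VC-HIT, VC-HIT, L1-HIT, L1-HIT, MISS, MISS, MISS]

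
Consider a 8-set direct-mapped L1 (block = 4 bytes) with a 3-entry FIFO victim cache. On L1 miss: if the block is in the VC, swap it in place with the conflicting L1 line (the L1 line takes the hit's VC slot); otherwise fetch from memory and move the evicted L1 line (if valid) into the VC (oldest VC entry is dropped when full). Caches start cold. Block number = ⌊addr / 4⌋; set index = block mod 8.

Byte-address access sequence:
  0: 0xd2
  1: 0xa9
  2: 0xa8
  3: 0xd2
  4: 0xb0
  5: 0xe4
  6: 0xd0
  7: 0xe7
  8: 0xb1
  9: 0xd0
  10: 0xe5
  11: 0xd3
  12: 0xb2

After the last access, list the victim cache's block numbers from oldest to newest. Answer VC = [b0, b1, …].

0: 0xd2 (blk 52, set 4) → MISS  vc=[]
1: 0xa9 (blk 42, set 2) → MISS  vc=[]
2: 0xa8 (blk 42, set 2) → L1-HIT  vc=[]
3: 0xd2 (blk 52, set 4) → L1-HIT  vc=[]
4: 0xb0 (blk 44, set 4) → MISS  vc=[52]
5: 0xe4 (blk 57, set 1) → MISS  vc=[52]
6: 0xd0 (blk 52, set 4) → VC-HIT  vc=[44]
7: 0xe7 (blk 57, set 1) → L1-HIT  vc=[44]
8: 0xb1 (blk 44, set 4) → VC-HIT  vc=[52]
9: 0xd0 (blk 52, set 4) → VC-HIT  vc=[44]
10: 0xe5 (blk 57, set 1) → L1-HIT  vc=[44]
11: 0xd3 (blk 52, set 4) → L1-HIT  vc=[44]
12: 0xb2 (blk 44, set 4) → VC-HIT  vc=[52]

VC = [52]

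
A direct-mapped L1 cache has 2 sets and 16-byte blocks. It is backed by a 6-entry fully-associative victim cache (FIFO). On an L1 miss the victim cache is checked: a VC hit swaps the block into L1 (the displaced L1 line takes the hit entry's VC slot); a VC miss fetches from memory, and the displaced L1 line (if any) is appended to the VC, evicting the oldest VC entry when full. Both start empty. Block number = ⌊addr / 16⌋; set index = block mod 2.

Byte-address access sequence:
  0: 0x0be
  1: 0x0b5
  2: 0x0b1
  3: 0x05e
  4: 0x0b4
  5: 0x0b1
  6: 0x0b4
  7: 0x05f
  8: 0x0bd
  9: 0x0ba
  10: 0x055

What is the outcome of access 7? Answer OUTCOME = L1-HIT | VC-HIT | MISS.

OUTCOME = VC-HIT

#0 0xbe→b11/s1 MISS; vc=[]
#1 0xb5→b11/s1 L1-HIT; vc=[]
#2 0xb1→b11/s1 L1-HIT; vc=[]
#3 0x5e→b5/s1 MISS; vc=[11]
#4 0xb4→b11/s1 VC-HIT; vc=[5]
#5 0xb1→b11/s1 L1-HIT; vc=[5]
#6 0xb4→b11/s1 L1-HIT; vc=[5]
#7 0x5f→b5/s1 VC-HIT; vc=[11]
#8 0xbd→b11/s1 VC-HIT; vc=[5]
#9 0xba→b11/s1 L1-HIT; vc=[5]
#10 0x55→b5/s1 VC-HIT; vc=[11]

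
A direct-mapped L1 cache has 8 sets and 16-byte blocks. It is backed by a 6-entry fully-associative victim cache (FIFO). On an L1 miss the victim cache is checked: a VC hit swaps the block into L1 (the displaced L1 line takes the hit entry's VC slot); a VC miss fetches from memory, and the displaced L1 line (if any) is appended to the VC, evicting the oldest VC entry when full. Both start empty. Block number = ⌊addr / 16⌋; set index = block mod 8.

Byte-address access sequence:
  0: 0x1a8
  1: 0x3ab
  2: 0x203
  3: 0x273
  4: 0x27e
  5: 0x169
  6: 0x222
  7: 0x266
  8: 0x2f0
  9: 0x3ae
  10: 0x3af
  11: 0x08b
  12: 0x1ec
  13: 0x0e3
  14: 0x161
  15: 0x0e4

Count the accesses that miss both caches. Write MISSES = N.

MISSES = 11

0: 0x1a8 (blk 26, set 2) → MISS  vc=[]
1: 0x3ab (blk 58, set 2) → MISS  vc=[26]
2: 0x203 (blk 32, set 0) → MISS  vc=[26]
3: 0x273 (blk 39, set 7) → MISS  vc=[26]
4: 0x27e (blk 39, set 7) → L1-HIT  vc=[26]
5: 0x169 (blk 22, set 6) → MISS  vc=[26]
6: 0x222 (blk 34, set 2) → MISS  vc=[26, 58]
7: 0x266 (blk 38, set 6) → MISS  vc=[26, 58, 22]
8: 0x2f0 (blk 47, set 7) → MISS  vc=[26, 58, 22, 39]
9: 0x3ae (blk 58, set 2) → VC-HIT  vc=[26, 34, 22, 39]
10: 0x3af (blk 58, set 2) → L1-HIT  vc=[26, 34, 22, 39]
11: 0x8b (blk 8, set 0) → MISS  vc=[26, 34, 22, 39, 32]
12: 0x1ec (blk 30, set 6) → MISS  vc=[26, 34, 22, 39, 32, 38]
13: 0xe3 (blk 14, set 6) → MISS  vc=[34, 22, 39, 32, 38, 30]
14: 0x161 (blk 22, set 6) → VC-HIT  vc=[34, 14, 39, 32, 38, 30]
15: 0xe4 (blk 14, set 6) → VC-HIT  vc=[34, 22, 39, 32, 38, 30]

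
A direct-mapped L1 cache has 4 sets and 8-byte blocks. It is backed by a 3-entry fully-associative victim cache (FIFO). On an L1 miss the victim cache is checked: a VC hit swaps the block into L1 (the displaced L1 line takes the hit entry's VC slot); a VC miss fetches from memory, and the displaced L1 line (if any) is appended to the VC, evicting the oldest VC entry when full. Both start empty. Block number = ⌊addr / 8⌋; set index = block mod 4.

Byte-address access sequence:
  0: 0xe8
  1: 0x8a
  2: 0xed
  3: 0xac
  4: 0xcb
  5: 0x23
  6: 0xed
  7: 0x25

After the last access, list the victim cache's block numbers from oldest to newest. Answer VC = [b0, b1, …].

VC = [17, 25, 21]

  [0] addr=0xe8 blk=29 s=1: MISS | VC []
  [1] addr=0x8a blk=17 s=1: MISS | VC [29]
  [2] addr=0xed blk=29 s=1: VC-HIT | VC [17]
  [3] addr=0xac blk=21 s=1: MISS | VC [17, 29]
  [4] addr=0xcb blk=25 s=1: MISS | VC [17, 29, 21]
  [5] addr=0x23 blk=4 s=0: MISS | VC [17, 29, 21]
  [6] addr=0xed blk=29 s=1: VC-HIT | VC [17, 25, 21]
  [7] addr=0x25 blk=4 s=0: L1-HIT | VC [17, 25, 21]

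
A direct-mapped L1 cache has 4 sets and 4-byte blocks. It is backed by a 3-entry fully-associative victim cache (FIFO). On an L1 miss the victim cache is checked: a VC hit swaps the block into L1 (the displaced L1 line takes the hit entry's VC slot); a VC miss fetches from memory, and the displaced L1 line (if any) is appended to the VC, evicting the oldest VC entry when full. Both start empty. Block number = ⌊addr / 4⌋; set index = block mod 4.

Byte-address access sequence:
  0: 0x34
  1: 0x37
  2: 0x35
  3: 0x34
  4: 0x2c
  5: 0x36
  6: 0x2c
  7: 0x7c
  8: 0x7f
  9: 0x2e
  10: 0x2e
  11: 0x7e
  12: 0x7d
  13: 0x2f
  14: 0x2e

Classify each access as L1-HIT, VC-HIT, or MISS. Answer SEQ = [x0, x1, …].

0: 0x34 (blk 13, set 1) → MISS  vc=[]
1: 0x37 (blk 13, set 1) → L1-HIT  vc=[]
2: 0x35 (blk 13, set 1) → L1-HIT  vc=[]
3: 0x34 (blk 13, set 1) → L1-HIT  vc=[]
4: 0x2c (blk 11, set 3) → MISS  vc=[]
5: 0x36 (blk 13, set 1) → L1-HIT  vc=[]
6: 0x2c (blk 11, set 3) → L1-HIT  vc=[]
7: 0x7c (blk 31, set 3) → MISS  vc=[11]
8: 0x7f (blk 31, set 3) → L1-HIT  vc=[11]
9: 0x2e (blk 11, set 3) → VC-HIT  vc=[31]
10: 0x2e (blk 11, set 3) → L1-HIT  vc=[31]
11: 0x7e (blk 31, set 3) → VC-HIT  vc=[11]
12: 0x7d (blk 31, set 3) → L1-HIT  vc=[11]
13: 0x2f (blk 11, set 3) → VC-HIT  vc=[31]
14: 0x2e (blk 11, set 3) → L1-HIT  vc=[31]

SEQ = [MISS, L1-HIT, L1-HIT, L1-HIT, MISS, L1-HIT, L1-HIT, MISS, L1-HIT, VC-HIT, L1-HIT, VC-HIT, L1-HIT, VC-HIT, L1-HIT]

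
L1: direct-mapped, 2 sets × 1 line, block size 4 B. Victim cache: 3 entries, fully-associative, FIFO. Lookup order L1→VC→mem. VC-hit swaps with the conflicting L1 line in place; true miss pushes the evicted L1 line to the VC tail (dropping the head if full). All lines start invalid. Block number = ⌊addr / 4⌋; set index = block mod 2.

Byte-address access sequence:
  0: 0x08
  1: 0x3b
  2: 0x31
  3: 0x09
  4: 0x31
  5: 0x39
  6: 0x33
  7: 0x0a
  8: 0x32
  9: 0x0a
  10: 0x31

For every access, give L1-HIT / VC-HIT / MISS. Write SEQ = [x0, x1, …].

SEQ = [MISS, MISS, MISS, VC-HIT, VC-HIT, VC-HIT, VC-HIT, VC-HIT, VC-HIT, VC-HIT, VC-HIT]

#0 0x8→b2/s0 MISS; vc=[]
#1 0x3b→b14/s0 MISS; vc=[2]
#2 0x31→b12/s0 MISS; vc=[2,14]
#3 0x9→b2/s0 VC-HIT; vc=[12,14]
#4 0x31→b12/s0 VC-HIT; vc=[2,14]
#5 0x39→b14/s0 VC-HIT; vc=[2,12]
#6 0x33→b12/s0 VC-HIT; vc=[2,14]
#7 0xa→b2/s0 VC-HIT; vc=[12,14]
#8 0x32→b12/s0 VC-HIT; vc=[2,14]
#9 0xa→b2/s0 VC-HIT; vc=[12,14]
#10 0x31→b12/s0 VC-HIT; vc=[2,14]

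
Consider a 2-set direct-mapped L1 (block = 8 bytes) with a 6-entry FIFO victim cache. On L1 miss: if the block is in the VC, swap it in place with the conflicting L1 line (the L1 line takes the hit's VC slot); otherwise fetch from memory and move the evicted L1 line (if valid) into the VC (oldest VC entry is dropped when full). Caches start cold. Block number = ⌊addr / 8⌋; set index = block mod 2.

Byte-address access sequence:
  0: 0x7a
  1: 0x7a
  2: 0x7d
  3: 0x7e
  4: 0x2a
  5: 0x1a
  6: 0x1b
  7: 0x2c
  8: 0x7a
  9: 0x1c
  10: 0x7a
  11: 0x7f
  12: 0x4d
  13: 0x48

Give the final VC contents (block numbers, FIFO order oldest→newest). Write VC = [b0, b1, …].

VC = [5, 3, 15]

#0 0x7a→b15/s1 MISS; vc=[]
#1 0x7a→b15/s1 L1-HIT; vc=[]
#2 0x7d→b15/s1 L1-HIT; vc=[]
#3 0x7e→b15/s1 L1-HIT; vc=[]
#4 0x2a→b5/s1 MISS; vc=[15]
#5 0x1a→b3/s1 MISS; vc=[15,5]
#6 0x1b→b3/s1 L1-HIT; vc=[15,5]
#7 0x2c→b5/s1 VC-HIT; vc=[15,3]
#8 0x7a→b15/s1 VC-HIT; vc=[5,3]
#9 0x1c→b3/s1 VC-HIT; vc=[5,15]
#10 0x7a→b15/s1 VC-HIT; vc=[5,3]
#11 0x7f→b15/s1 L1-HIT; vc=[5,3]
#12 0x4d→b9/s1 MISS; vc=[5,3,15]
#13 0x48→b9/s1 L1-HIT; vc=[5,3,15]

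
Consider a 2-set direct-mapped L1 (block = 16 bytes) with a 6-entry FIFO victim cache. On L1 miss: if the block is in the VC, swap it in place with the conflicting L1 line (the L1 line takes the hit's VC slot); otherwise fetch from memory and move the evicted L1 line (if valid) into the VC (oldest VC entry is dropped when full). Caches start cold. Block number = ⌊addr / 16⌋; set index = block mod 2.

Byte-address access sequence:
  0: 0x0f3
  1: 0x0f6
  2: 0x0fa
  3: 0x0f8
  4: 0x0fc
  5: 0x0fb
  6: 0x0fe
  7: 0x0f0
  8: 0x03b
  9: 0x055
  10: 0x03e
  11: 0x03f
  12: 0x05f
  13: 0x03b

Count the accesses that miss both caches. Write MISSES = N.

  [0] addr=0xf3 blk=15 s=1: MISS | VC []
  [1] addr=0xf6 blk=15 s=1: L1-HIT | VC []
  [2] addr=0xfa blk=15 s=1: L1-HIT | VC []
  [3] addr=0xf8 blk=15 s=1: L1-HIT | VC []
  [4] addr=0xfc blk=15 s=1: L1-HIT | VC []
  [5] addr=0xfb blk=15 s=1: L1-HIT | VC []
  [6] addr=0xfe blk=15 s=1: L1-HIT | VC []
  [7] addr=0xf0 blk=15 s=1: L1-HIT | VC []
  [8] addr=0x3b blk=3 s=1: MISS | VC [15]
  [9] addr=0x55 blk=5 s=1: MISS | VC [15, 3]
  [10] addr=0x3e blk=3 s=1: VC-HIT | VC [15, 5]
  [11] addr=0x3f blk=3 s=1: L1-HIT | VC [15, 5]
  [12] addr=0x5f blk=5 s=1: VC-HIT | VC [15, 3]
  [13] addr=0x3b blk=3 s=1: VC-HIT | VC [15, 5]

MISSES = 3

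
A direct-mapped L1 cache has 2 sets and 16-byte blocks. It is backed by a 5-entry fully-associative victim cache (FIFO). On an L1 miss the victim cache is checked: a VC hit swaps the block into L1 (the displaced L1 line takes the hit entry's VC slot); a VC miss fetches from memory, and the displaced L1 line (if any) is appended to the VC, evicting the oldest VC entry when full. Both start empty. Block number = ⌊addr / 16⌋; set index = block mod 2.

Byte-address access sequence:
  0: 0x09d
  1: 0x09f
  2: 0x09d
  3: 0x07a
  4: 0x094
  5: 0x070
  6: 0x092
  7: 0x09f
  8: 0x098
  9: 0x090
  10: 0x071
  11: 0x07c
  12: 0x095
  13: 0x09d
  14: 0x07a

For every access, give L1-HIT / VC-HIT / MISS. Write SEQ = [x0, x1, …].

SEQ = [MISS, L1-HIT, L1-HIT, MISS, VC-HIT, VC-HIT, VC-HIT, L1-HIT, L1-HIT, L1-HIT, VC-HIT, L1-HIT, VC-HIT, L1-HIT, VC-HIT]

0: 0x9d (blk 9, set 1) → MISS  vc=[]
1: 0x9f (blk 9, set 1) → L1-HIT  vc=[]
2: 0x9d (blk 9, set 1) → L1-HIT  vc=[]
3: 0x7a (blk 7, set 1) → MISS  vc=[9]
4: 0x94 (blk 9, set 1) → VC-HIT  vc=[7]
5: 0x70 (blk 7, set 1) → VC-HIT  vc=[9]
6: 0x92 (blk 9, set 1) → VC-HIT  vc=[7]
7: 0x9f (blk 9, set 1) → L1-HIT  vc=[7]
8: 0x98 (blk 9, set 1) → L1-HIT  vc=[7]
9: 0x90 (blk 9, set 1) → L1-HIT  vc=[7]
10: 0x71 (blk 7, set 1) → VC-HIT  vc=[9]
11: 0x7c (blk 7, set 1) → L1-HIT  vc=[9]
12: 0x95 (blk 9, set 1) → VC-HIT  vc=[7]
13: 0x9d (blk 9, set 1) → L1-HIT  vc=[7]
14: 0x7a (blk 7, set 1) → VC-HIT  vc=[9]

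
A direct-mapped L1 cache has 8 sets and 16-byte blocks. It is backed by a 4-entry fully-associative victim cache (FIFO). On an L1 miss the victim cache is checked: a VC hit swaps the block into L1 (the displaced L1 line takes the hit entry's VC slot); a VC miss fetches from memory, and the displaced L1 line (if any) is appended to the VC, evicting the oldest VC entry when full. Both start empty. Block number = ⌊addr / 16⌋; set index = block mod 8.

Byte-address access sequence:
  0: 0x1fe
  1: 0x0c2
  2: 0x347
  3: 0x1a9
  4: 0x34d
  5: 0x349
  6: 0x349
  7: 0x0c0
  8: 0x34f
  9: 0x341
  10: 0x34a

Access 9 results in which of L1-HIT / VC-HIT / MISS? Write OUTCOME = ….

OUTCOME = L1-HIT

0: 0x1fe (blk 31, set 7) → MISS  vc=[]
1: 0xc2 (blk 12, set 4) → MISS  vc=[]
2: 0x347 (blk 52, set 4) → MISS  vc=[12]
3: 0x1a9 (blk 26, set 2) → MISS  vc=[12]
4: 0x34d (blk 52, set 4) → L1-HIT  vc=[12]
5: 0x349 (blk 52, set 4) → L1-HIT  vc=[12]
6: 0x349 (blk 52, set 4) → L1-HIT  vc=[12]
7: 0xc0 (blk 12, set 4) → VC-HIT  vc=[52]
8: 0x34f (blk 52, set 4) → VC-HIT  vc=[12]
9: 0x341 (blk 52, set 4) → L1-HIT  vc=[12]
10: 0x34a (blk 52, set 4) → L1-HIT  vc=[12]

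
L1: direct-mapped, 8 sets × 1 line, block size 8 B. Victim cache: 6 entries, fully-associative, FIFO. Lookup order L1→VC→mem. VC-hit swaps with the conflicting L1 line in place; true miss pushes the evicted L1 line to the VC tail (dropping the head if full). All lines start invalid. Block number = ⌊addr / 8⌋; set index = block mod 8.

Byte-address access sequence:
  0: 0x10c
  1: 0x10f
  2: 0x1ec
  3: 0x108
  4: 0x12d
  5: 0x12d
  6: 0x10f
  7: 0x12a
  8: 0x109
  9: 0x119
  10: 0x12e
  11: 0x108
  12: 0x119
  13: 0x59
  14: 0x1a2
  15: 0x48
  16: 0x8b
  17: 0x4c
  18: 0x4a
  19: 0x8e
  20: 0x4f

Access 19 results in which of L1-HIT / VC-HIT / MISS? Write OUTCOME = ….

OUTCOME = VC-HIT

  [0] addr=0x10c blk=33 s=1: MISS | VC []
  [1] addr=0x10f blk=33 s=1: L1-HIT | VC []
  [2] addr=0x1ec blk=61 s=5: MISS | VC []
  [3] addr=0x108 blk=33 s=1: L1-HIT | VC []
  [4] addr=0x12d blk=37 s=5: MISS | VC [61]
  [5] addr=0x12d blk=37 s=5: L1-HIT | VC [61]
  [6] addr=0x10f blk=33 s=1: L1-HIT | VC [61]
  [7] addr=0x12a blk=37 s=5: L1-HIT | VC [61]
  [8] addr=0x109 blk=33 s=1: L1-HIT | VC [61]
  [9] addr=0x119 blk=35 s=3: MISS | VC [61]
  [10] addr=0x12e blk=37 s=5: L1-HIT | VC [61]
  [11] addr=0x108 blk=33 s=1: L1-HIT | VC [61]
  [12] addr=0x119 blk=35 s=3: L1-HIT | VC [61]
  [13] addr=0x59 blk=11 s=3: MISS | VC [61, 35]
  [14] addr=0x1a2 blk=52 s=4: MISS | VC [61, 35]
  [15] addr=0x48 blk=9 s=1: MISS | VC [61, 35, 33]
  [16] addr=0x8b blk=17 s=1: MISS | VC [61, 35, 33, 9]
  [17] addr=0x4c blk=9 s=1: VC-HIT | VC [61, 35, 33, 17]
  [18] addr=0x4a blk=9 s=1: L1-HIT | VC [61, 35, 33, 17]
  [19] addr=0x8e blk=17 s=1: VC-HIT | VC [61, 35, 33, 9]
  [20] addr=0x4f blk=9 s=1: VC-HIT | VC [61, 35, 33, 17]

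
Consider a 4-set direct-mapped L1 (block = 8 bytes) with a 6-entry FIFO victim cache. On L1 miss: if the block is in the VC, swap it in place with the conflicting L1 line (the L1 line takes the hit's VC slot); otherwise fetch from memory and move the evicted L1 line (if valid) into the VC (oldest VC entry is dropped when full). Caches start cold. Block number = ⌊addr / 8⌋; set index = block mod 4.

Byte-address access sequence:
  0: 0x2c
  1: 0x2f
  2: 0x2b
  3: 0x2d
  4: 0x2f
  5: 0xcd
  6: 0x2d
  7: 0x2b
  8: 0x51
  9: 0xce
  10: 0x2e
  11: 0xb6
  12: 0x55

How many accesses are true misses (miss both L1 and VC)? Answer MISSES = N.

MISSES = 4

  [0] addr=0x2c blk=5 s=1: MISS | VC []
  [1] addr=0x2f blk=5 s=1: L1-HIT | VC []
  [2] addr=0x2b blk=5 s=1: L1-HIT | VC []
  [3] addr=0x2d blk=5 s=1: L1-HIT | VC []
  [4] addr=0x2f blk=5 s=1: L1-HIT | VC []
  [5] addr=0xcd blk=25 s=1: MISS | VC [5]
  [6] addr=0x2d blk=5 s=1: VC-HIT | VC [25]
  [7] addr=0x2b blk=5 s=1: L1-HIT | VC [25]
  [8] addr=0x51 blk=10 s=2: MISS | VC [25]
  [9] addr=0xce blk=25 s=1: VC-HIT | VC [5]
  [10] addr=0x2e blk=5 s=1: VC-HIT | VC [25]
  [11] addr=0xb6 blk=22 s=2: MISS | VC [25, 10]
  [12] addr=0x55 blk=10 s=2: VC-HIT | VC [25, 22]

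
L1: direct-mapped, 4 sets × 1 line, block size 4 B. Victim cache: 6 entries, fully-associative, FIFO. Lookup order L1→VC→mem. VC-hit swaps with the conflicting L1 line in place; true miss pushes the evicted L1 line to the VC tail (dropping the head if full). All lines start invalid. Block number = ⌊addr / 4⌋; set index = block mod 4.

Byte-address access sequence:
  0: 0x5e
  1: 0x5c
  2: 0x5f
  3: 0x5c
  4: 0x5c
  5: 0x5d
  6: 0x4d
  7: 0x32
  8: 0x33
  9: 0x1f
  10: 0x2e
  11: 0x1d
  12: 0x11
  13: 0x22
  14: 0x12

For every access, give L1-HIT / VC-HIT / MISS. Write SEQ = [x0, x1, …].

  [0] addr=0x5e blk=23 s=3: MISS | VC []
  [1] addr=0x5c blk=23 s=3: L1-HIT | VC []
  [2] addr=0x5f blk=23 s=3: L1-HIT | VC []
  [3] addr=0x5c blk=23 s=3: L1-HIT | VC []
  [4] addr=0x5c blk=23 s=3: L1-HIT | VC []
  [5] addr=0x5d blk=23 s=3: L1-HIT | VC []
  [6] addr=0x4d blk=19 s=3: MISS | VC [23]
  [7] addr=0x32 blk=12 s=0: MISS | VC [23]
  [8] addr=0x33 blk=12 s=0: L1-HIT | VC [23]
  [9] addr=0x1f blk=7 s=3: MISS | VC [23, 19]
  [10] addr=0x2e blk=11 s=3: MISS | VC [23, 19, 7]
  [11] addr=0x1d blk=7 s=3: VC-HIT | VC [23, 19, 11]
  [12] addr=0x11 blk=4 s=0: MISS | VC [23, 19, 11, 12]
  [13] addr=0x22 blk=8 s=0: MISS | VC [23, 19, 11, 12, 4]
  [14] addr=0x12 blk=4 s=0: VC-HIT | VC [23, 19, 11, 12, 8]

SEQ = [MISS, L1-HIT, L1-HIT, L1-HIT, L1-HIT, L1-HIT, MISS, MISS, L1-HIT, MISS, MISS, VC-HIT, MISS, MISS, VC-HIT]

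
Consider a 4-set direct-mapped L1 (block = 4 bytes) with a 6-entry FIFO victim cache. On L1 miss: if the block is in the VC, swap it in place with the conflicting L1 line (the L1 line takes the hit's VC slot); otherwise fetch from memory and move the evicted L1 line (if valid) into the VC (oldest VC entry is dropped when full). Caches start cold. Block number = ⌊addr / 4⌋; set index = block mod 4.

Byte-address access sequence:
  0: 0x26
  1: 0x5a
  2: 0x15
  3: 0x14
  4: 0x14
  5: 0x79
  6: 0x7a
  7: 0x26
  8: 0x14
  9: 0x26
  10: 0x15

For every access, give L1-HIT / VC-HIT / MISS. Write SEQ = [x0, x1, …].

0: 0x26 (blk 9, set 1) → MISS  vc=[]
1: 0x5a (blk 22, set 2) → MISS  vc=[]
2: 0x15 (blk 5, set 1) → MISS  vc=[9]
3: 0x14 (blk 5, set 1) → L1-HIT  vc=[9]
4: 0x14 (blk 5, set 1) → L1-HIT  vc=[9]
5: 0x79 (blk 30, set 2) → MISS  vc=[9, 22]
6: 0x7a (blk 30, set 2) → L1-HIT  vc=[9, 22]
7: 0x26 (blk 9, set 1) → VC-HIT  vc=[5, 22]
8: 0x14 (blk 5, set 1) → VC-HIT  vc=[9, 22]
9: 0x26 (blk 9, set 1) → VC-HIT  vc=[5, 22]
10: 0x15 (blk 5, set 1) → VC-HIT  vc=[9, 22]

SEQ = [MISS, MISS, MISS, L1-HIT, L1-HIT, MISS, L1-HIT, VC-HIT, VC-HIT, VC-HIT, VC-HIT]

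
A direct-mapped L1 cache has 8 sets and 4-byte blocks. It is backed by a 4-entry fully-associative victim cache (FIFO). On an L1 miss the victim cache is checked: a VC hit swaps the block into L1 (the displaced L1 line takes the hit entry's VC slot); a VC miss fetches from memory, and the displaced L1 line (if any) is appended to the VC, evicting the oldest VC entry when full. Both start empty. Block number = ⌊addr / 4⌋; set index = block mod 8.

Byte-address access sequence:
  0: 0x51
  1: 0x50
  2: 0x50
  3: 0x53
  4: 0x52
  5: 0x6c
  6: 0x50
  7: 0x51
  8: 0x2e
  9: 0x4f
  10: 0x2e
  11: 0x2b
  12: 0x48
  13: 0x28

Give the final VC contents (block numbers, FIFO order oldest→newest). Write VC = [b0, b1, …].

  [0] addr=0x51 blk=20 s=4: MISS | VC []
  [1] addr=0x50 blk=20 s=4: L1-HIT | VC []
  [2] addr=0x50 blk=20 s=4: L1-HIT | VC []
  [3] addr=0x53 blk=20 s=4: L1-HIT | VC []
  [4] addr=0x52 blk=20 s=4: L1-HIT | VC []
  [5] addr=0x6c blk=27 s=3: MISS | VC []
  [6] addr=0x50 blk=20 s=4: L1-HIT | VC []
  [7] addr=0x51 blk=20 s=4: L1-HIT | VC []
  [8] addr=0x2e blk=11 s=3: MISS | VC [27]
  [9] addr=0x4f blk=19 s=3: MISS | VC [27, 11]
  [10] addr=0x2e blk=11 s=3: VC-HIT | VC [27, 19]
  [11] addr=0x2b blk=10 s=2: MISS | VC [27, 19]
  [12] addr=0x48 blk=18 s=2: MISS | VC [27, 19, 10]
  [13] addr=0x28 blk=10 s=2: VC-HIT | VC [27, 19, 18]

VC = [27, 19, 18]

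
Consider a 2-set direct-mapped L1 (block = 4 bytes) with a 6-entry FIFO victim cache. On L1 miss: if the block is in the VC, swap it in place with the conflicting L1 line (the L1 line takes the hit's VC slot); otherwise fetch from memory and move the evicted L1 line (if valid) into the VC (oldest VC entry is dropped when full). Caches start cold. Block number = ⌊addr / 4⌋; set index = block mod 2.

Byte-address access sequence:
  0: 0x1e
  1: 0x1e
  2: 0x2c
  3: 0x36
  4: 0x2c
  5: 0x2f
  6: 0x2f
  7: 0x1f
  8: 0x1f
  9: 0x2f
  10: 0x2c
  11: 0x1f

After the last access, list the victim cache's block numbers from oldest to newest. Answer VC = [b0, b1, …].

#0 0x1e→b7/s1 MISS; vc=[]
#1 0x1e→b7/s1 L1-HIT; vc=[]
#2 0x2c→b11/s1 MISS; vc=[7]
#3 0x36→b13/s1 MISS; vc=[7,11]
#4 0x2c→b11/s1 VC-HIT; vc=[7,13]
#5 0x2f→b11/s1 L1-HIT; vc=[7,13]
#6 0x2f→b11/s1 L1-HIT; vc=[7,13]
#7 0x1f→b7/s1 VC-HIT; vc=[11,13]
#8 0x1f→b7/s1 L1-HIT; vc=[11,13]
#9 0x2f→b11/s1 VC-HIT; vc=[7,13]
#10 0x2c→b11/s1 L1-HIT; vc=[7,13]
#11 0x1f→b7/s1 VC-HIT; vc=[11,13]

VC = [11, 13]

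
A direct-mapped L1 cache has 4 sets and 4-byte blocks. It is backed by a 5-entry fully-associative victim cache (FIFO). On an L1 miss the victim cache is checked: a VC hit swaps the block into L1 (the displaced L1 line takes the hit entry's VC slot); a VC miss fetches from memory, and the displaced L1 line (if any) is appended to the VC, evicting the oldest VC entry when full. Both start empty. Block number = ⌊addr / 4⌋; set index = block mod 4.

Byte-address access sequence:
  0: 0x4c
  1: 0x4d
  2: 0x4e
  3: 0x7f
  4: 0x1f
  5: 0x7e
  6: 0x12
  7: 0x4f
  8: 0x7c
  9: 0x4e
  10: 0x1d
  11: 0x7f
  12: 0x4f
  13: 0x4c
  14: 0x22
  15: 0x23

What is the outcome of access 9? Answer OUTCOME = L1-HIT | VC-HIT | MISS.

OUTCOME = VC-HIT

  [0] addr=0x4c blk=19 s=3: MISS | VC []
  [1] addr=0x4d blk=19 s=3: L1-HIT | VC []
  [2] addr=0x4e blk=19 s=3: L1-HIT | VC []
  [3] addr=0x7f blk=31 s=3: MISS | VC [19]
  [4] addr=0x1f blk=7 s=3: MISS | VC [19, 31]
  [5] addr=0x7e blk=31 s=3: VC-HIT | VC [19, 7]
  [6] addr=0x12 blk=4 s=0: MISS | VC [19, 7]
  [7] addr=0x4f blk=19 s=3: VC-HIT | VC [31, 7]
  [8] addr=0x7c blk=31 s=3: VC-HIT | VC [19, 7]
  [9] addr=0x4e blk=19 s=3: VC-HIT | VC [31, 7]
  [10] addr=0x1d blk=7 s=3: VC-HIT | VC [31, 19]
  [11] addr=0x7f blk=31 s=3: VC-HIT | VC [7, 19]
  [12] addr=0x4f blk=19 s=3: VC-HIT | VC [7, 31]
  [13] addr=0x4c blk=19 s=3: L1-HIT | VC [7, 31]
  [14] addr=0x22 blk=8 s=0: MISS | VC [7, 31, 4]
  [15] addr=0x23 blk=8 s=0: L1-HIT | VC [7, 31, 4]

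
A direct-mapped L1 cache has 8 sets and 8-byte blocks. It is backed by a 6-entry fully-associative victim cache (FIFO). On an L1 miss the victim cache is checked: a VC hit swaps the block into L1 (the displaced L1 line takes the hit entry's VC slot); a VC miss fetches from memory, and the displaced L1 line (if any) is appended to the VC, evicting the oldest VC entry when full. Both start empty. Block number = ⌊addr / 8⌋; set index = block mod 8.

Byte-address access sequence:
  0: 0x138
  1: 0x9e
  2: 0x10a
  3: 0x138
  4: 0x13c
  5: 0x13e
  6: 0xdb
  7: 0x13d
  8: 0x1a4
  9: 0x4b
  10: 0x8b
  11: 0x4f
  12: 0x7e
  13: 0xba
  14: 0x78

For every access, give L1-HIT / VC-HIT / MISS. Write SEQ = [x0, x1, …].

SEQ = [MISS, MISS, MISS, L1-HIT, L1-HIT, L1-HIT, MISS, L1-HIT, MISS, MISS, MISS, VC-HIT, MISS, MISS, VC-HIT]

0: 0x138 (blk 39, set 7) → MISS  vc=[]
1: 0x9e (blk 19, set 3) → MISS  vc=[]
2: 0x10a (blk 33, set 1) → MISS  vc=[]
3: 0x138 (blk 39, set 7) → L1-HIT  vc=[]
4: 0x13c (blk 39, set 7) → L1-HIT  vc=[]
5: 0x13e (blk 39, set 7) → L1-HIT  vc=[]
6: 0xdb (blk 27, set 3) → MISS  vc=[19]
7: 0x13d (blk 39, set 7) → L1-HIT  vc=[19]
8: 0x1a4 (blk 52, set 4) → MISS  vc=[19]
9: 0x4b (blk 9, set 1) → MISS  vc=[19, 33]
10: 0x8b (blk 17, set 1) → MISS  vc=[19, 33, 9]
11: 0x4f (blk 9, set 1) → VC-HIT  vc=[19, 33, 17]
12: 0x7e (blk 15, set 7) → MISS  vc=[19, 33, 17, 39]
13: 0xba (blk 23, set 7) → MISS  vc=[19, 33, 17, 39, 15]
14: 0x78 (blk 15, set 7) → VC-HIT  vc=[19, 33, 17, 39, 23]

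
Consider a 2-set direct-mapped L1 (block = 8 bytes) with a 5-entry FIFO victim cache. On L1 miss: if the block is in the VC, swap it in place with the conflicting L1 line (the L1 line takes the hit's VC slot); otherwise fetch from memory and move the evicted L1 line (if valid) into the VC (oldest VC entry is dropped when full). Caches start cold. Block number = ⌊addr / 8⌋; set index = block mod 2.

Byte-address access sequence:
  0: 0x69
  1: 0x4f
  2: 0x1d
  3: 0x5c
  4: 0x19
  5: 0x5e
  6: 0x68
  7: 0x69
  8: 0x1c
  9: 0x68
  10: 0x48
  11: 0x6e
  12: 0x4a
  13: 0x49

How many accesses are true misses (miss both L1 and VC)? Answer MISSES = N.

0: 0x69 (blk 13, set 1) → MISS  vc=[]
1: 0x4f (blk 9, set 1) → MISS  vc=[13]
2: 0x1d (blk 3, set 1) → MISS  vc=[13, 9]
3: 0x5c (blk 11, set 1) → MISS  vc=[13, 9, 3]
4: 0x19 (blk 3, set 1) → VC-HIT  vc=[13, 9, 11]
5: 0x5e (blk 11, set 1) → VC-HIT  vc=[13, 9, 3]
6: 0x68 (blk 13, set 1) → VC-HIT  vc=[11, 9, 3]
7: 0x69 (blk 13, set 1) → L1-HIT  vc=[11, 9, 3]
8: 0x1c (blk 3, set 1) → VC-HIT  vc=[11, 9, 13]
9: 0x68 (blk 13, set 1) → VC-HIT  vc=[11, 9, 3]
10: 0x48 (blk 9, set 1) → VC-HIT  vc=[11, 13, 3]
11: 0x6e (blk 13, set 1) → VC-HIT  vc=[11, 9, 3]
12: 0x4a (blk 9, set 1) → VC-HIT  vc=[11, 13, 3]
13: 0x49 (blk 9, set 1) → L1-HIT  vc=[11, 13, 3]

MISSES = 4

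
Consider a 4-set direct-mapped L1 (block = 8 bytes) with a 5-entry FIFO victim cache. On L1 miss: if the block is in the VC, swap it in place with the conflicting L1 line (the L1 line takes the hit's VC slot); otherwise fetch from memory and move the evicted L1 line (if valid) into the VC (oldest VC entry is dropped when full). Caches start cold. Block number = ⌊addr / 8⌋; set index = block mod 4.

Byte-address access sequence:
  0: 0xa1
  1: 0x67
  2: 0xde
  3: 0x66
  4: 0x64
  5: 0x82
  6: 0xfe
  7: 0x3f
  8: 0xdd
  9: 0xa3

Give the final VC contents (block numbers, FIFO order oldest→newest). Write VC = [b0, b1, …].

  [0] addr=0xa1 blk=20 s=0: MISS | VC []
  [1] addr=0x67 blk=12 s=0: MISS | VC [20]
  [2] addr=0xde blk=27 s=3: MISS | VC [20]
  [3] addr=0x66 blk=12 s=0: L1-HIT | VC [20]
  [4] addr=0x64 blk=12 s=0: L1-HIT | VC [20]
  [5] addr=0x82 blk=16 s=0: MISS | VC [20, 12]
  [6] addr=0xfe blk=31 s=3: MISS | VC [20, 12, 27]
  [7] addr=0x3f blk=7 s=3: MISS | VC [20, 12, 27, 31]
  [8] addr=0xdd blk=27 s=3: VC-HIT | VC [20, 12, 7, 31]
  [9] addr=0xa3 blk=20 s=0: VC-HIT | VC [16, 12, 7, 31]

VC = [16, 12, 7, 31]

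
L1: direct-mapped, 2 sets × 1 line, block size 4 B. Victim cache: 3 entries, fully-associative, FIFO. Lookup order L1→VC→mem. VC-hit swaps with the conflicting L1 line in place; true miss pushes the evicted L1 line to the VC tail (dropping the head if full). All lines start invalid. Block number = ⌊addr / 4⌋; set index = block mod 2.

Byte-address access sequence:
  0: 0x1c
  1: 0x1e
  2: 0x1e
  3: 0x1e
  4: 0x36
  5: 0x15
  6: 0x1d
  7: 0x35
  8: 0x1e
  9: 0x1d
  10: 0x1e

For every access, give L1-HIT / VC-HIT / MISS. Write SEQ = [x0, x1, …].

SEQ = [MISS, L1-HIT, L1-HIT, L1-HIT, MISS, MISS, VC-HIT, VC-HIT, VC-HIT, L1-HIT, L1-HIT]

#0 0x1c→b7/s1 MISS; vc=[]
#1 0x1e→b7/s1 L1-HIT; vc=[]
#2 0x1e→b7/s1 L1-HIT; vc=[]
#3 0x1e→b7/s1 L1-HIT; vc=[]
#4 0x36→b13/s1 MISS; vc=[7]
#5 0x15→b5/s1 MISS; vc=[7,13]
#6 0x1d→b7/s1 VC-HIT; vc=[5,13]
#7 0x35→b13/s1 VC-HIT; vc=[5,7]
#8 0x1e→b7/s1 VC-HIT; vc=[5,13]
#9 0x1d→b7/s1 L1-HIT; vc=[5,13]
#10 0x1e→b7/s1 L1-HIT; vc=[5,13]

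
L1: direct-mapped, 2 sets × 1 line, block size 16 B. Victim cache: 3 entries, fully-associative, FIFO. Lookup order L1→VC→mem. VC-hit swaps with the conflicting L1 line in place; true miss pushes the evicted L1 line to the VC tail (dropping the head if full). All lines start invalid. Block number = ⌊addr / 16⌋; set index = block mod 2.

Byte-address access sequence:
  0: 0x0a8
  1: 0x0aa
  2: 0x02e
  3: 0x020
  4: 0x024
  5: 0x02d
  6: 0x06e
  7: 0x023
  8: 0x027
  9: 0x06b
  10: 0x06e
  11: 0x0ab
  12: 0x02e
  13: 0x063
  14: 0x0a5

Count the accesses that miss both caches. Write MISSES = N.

#0 0xa8→b10/s0 MISS; vc=[]
#1 0xaa→b10/s0 L1-HIT; vc=[]
#2 0x2e→b2/s0 MISS; vc=[10]
#3 0x20→b2/s0 L1-HIT; vc=[10]
#4 0x24→b2/s0 L1-HIT; vc=[10]
#5 0x2d→b2/s0 L1-HIT; vc=[10]
#6 0x6e→b6/s0 MISS; vc=[10,2]
#7 0x23→b2/s0 VC-HIT; vc=[10,6]
#8 0x27→b2/s0 L1-HIT; vc=[10,6]
#9 0x6b→b6/s0 VC-HIT; vc=[10,2]
#10 0x6e→b6/s0 L1-HIT; vc=[10,2]
#11 0xab→b10/s0 VC-HIT; vc=[6,2]
#12 0x2e→b2/s0 VC-HIT; vc=[6,10]
#13 0x63→b6/s0 VC-HIT; vc=[2,10]
#14 0xa5→b10/s0 VC-HIT; vc=[2,6]

MISSES = 3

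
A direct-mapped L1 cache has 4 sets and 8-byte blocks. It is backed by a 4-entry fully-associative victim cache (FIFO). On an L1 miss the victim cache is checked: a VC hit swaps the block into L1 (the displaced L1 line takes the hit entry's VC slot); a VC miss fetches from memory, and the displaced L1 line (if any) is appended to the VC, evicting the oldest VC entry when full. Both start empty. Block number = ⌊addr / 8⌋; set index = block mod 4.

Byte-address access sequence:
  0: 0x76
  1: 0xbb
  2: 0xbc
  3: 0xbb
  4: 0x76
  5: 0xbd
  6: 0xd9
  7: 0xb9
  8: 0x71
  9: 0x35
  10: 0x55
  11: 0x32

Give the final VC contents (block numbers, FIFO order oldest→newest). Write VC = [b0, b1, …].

VC = [27, 14, 10]

#0 0x76→b14/s2 MISS; vc=[]
#1 0xbb→b23/s3 MISS; vc=[]
#2 0xbc→b23/s3 L1-HIT; vc=[]
#3 0xbb→b23/s3 L1-HIT; vc=[]
#4 0x76→b14/s2 L1-HIT; vc=[]
#5 0xbd→b23/s3 L1-HIT; vc=[]
#6 0xd9→b27/s3 MISS; vc=[23]
#7 0xb9→b23/s3 VC-HIT; vc=[27]
#8 0x71→b14/s2 L1-HIT; vc=[27]
#9 0x35→b6/s2 MISS; vc=[27,14]
#10 0x55→b10/s2 MISS; vc=[27,14,6]
#11 0x32→b6/s2 VC-HIT; vc=[27,14,10]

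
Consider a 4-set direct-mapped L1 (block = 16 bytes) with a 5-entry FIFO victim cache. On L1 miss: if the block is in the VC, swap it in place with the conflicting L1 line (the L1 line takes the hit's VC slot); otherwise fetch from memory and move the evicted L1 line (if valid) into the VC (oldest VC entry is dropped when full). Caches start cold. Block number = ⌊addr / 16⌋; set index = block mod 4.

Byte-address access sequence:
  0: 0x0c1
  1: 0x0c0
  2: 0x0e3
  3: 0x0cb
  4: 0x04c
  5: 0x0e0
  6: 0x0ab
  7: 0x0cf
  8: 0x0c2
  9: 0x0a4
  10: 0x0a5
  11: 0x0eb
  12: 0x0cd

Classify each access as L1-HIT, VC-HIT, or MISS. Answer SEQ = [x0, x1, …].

#0 0xc1→b12/s0 MISS; vc=[]
#1 0xc0→b12/s0 L1-HIT; vc=[]
#2 0xe3→b14/s2 MISS; vc=[]
#3 0xcb→b12/s0 L1-HIT; vc=[]
#4 0x4c→b4/s0 MISS; vc=[12]
#5 0xe0→b14/s2 L1-HIT; vc=[12]
#6 0xab→b10/s2 MISS; vc=[12,14]
#7 0xcf→b12/s0 VC-HIT; vc=[4,14]
#8 0xc2→b12/s0 L1-HIT; vc=[4,14]
#9 0xa4→b10/s2 L1-HIT; vc=[4,14]
#10 0xa5→b10/s2 L1-HIT; vc=[4,14]
#11 0xeb→b14/s2 VC-HIT; vc=[4,10]
#12 0xcd→b12/s0 L1-HIT; vc=[4,10]

SEQ = [MISS, L1-HIT, MISS, L1-HIT, MISS, L1-HIT, MISS, VC-HIT, L1-HIT, L1-HIT, L1-HIT, VC-HIT, L1-HIT]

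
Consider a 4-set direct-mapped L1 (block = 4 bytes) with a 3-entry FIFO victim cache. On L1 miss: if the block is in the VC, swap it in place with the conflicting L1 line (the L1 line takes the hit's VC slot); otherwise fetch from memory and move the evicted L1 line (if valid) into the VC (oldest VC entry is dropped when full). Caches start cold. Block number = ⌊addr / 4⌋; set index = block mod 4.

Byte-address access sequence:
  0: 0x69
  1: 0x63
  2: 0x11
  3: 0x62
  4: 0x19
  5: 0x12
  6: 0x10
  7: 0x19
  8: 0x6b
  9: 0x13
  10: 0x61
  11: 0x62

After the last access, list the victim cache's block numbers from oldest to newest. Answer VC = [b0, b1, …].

  [0] addr=0x69 blk=26 s=2: MISS | VC []
  [1] addr=0x63 blk=24 s=0: MISS | VC []
  [2] addr=0x11 blk=4 s=0: MISS | VC [24]
  [3] addr=0x62 blk=24 s=0: VC-HIT | VC [4]
  [4] addr=0x19 blk=6 s=2: MISS | VC [4, 26]
  [5] addr=0x12 blk=4 s=0: VC-HIT | VC [24, 26]
  [6] addr=0x10 blk=4 s=0: L1-HIT | VC [24, 26]
  [7] addr=0x19 blk=6 s=2: L1-HIT | VC [24, 26]
  [8] addr=0x6b blk=26 s=2: VC-HIT | VC [24, 6]
  [9] addr=0x13 blk=4 s=0: L1-HIT | VC [24, 6]
  [10] addr=0x61 blk=24 s=0: VC-HIT | VC [4, 6]
  [11] addr=0x62 blk=24 s=0: L1-HIT | VC [4, 6]

VC = [4, 6]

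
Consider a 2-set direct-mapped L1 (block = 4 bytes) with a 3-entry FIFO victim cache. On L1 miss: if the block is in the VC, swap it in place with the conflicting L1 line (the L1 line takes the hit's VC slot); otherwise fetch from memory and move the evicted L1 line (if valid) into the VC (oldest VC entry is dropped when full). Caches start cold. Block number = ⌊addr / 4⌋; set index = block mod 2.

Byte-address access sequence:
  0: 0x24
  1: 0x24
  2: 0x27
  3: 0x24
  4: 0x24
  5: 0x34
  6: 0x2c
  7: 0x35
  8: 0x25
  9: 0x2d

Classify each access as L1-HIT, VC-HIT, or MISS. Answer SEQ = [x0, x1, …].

0: 0x24 (blk 9, set 1) → MISS  vc=[]
1: 0x24 (blk 9, set 1) → L1-HIT  vc=[]
2: 0x27 (blk 9, set 1) → L1-HIT  vc=[]
3: 0x24 (blk 9, set 1) → L1-HIT  vc=[]
4: 0x24 (blk 9, set 1) → L1-HIT  vc=[]
5: 0x34 (blk 13, set 1) → MISS  vc=[9]
6: 0x2c (blk 11, set 1) → MISS  vc=[9, 13]
7: 0x35 (blk 13, set 1) → VC-HIT  vc=[9, 11]
8: 0x25 (blk 9, set 1) → VC-HIT  vc=[13, 11]
9: 0x2d (blk 11, set 1) → VC-HIT  vc=[13, 9]

SEQ = [MISS, L1-HIT, L1-HIT, L1-HIT, L1-HIT, MISS, MISS, VC-HIT, VC-HIT, VC-HIT]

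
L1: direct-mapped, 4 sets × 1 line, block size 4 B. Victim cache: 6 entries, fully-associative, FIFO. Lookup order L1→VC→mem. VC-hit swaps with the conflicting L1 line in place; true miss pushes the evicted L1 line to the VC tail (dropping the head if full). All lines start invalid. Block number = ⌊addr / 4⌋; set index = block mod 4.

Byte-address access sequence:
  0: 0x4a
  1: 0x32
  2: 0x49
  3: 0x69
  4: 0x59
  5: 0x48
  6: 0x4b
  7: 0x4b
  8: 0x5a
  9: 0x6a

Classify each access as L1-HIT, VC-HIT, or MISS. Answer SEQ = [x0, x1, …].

SEQ = [MISS, MISS, L1-HIT, MISS, MISS, VC-HIT, L1-HIT, L1-HIT, VC-HIT, VC-HIT]

0: 0x4a (blk 18, set 2) → MISS  vc=[]
1: 0x32 (blk 12, set 0) → MISS  vc=[]
2: 0x49 (blk 18, set 2) → L1-HIT  vc=[]
3: 0x69 (blk 26, set 2) → MISS  vc=[18]
4: 0x59 (blk 22, set 2) → MISS  vc=[18, 26]
5: 0x48 (blk 18, set 2) → VC-HIT  vc=[22, 26]
6: 0x4b (blk 18, set 2) → L1-HIT  vc=[22, 26]
7: 0x4b (blk 18, set 2) → L1-HIT  vc=[22, 26]
8: 0x5a (blk 22, set 2) → VC-HIT  vc=[18, 26]
9: 0x6a (blk 26, set 2) → VC-HIT  vc=[18, 22]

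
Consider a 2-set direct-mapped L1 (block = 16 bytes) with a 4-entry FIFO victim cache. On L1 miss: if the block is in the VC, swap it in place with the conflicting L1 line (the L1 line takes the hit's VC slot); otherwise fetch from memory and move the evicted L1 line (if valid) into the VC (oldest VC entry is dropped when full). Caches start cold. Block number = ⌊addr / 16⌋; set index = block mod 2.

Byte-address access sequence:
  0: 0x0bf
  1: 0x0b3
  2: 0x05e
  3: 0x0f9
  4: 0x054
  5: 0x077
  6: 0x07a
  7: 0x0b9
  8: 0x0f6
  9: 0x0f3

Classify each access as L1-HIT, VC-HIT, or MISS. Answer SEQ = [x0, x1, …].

SEQ = [MISS, L1-HIT, MISS, MISS, VC-HIT, MISS, L1-HIT, VC-HIT, VC-HIT, L1-HIT]

  [0] addr=0xbf blk=11 s=1: MISS | VC []
  [1] addr=0xb3 blk=11 s=1: L1-HIT | VC []
  [2] addr=0x5e blk=5 s=1: MISS | VC [11]
  [3] addr=0xf9 blk=15 s=1: MISS | VC [11, 5]
  [4] addr=0x54 blk=5 s=1: VC-HIT | VC [11, 15]
  [5] addr=0x77 blk=7 s=1: MISS | VC [11, 15, 5]
  [6] addr=0x7a blk=7 s=1: L1-HIT | VC [11, 15, 5]
  [7] addr=0xb9 blk=11 s=1: VC-HIT | VC [7, 15, 5]
  [8] addr=0xf6 blk=15 s=1: VC-HIT | VC [7, 11, 5]
  [9] addr=0xf3 blk=15 s=1: L1-HIT | VC [7, 11, 5]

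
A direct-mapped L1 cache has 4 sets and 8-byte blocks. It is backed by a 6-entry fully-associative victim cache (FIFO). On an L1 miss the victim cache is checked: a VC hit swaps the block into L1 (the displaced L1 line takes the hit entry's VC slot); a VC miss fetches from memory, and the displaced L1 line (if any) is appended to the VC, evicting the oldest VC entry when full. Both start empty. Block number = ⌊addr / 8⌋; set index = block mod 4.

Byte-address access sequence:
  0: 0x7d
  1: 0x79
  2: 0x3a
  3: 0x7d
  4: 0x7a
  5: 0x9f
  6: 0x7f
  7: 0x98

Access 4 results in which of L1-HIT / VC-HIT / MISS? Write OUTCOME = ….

0: 0x7d (blk 15, set 3) → MISS  vc=[]
1: 0x79 (blk 15, set 3) → L1-HIT  vc=[]
2: 0x3a (blk 7, set 3) → MISS  vc=[15]
3: 0x7d (blk 15, set 3) → VC-HIT  vc=[7]
4: 0x7a (blk 15, set 3) → L1-HIT  vc=[7]
5: 0x9f (blk 19, set 3) → MISS  vc=[7, 15]
6: 0x7f (blk 15, set 3) → VC-HIT  vc=[7, 19]
7: 0x98 (blk 19, set 3) → VC-HIT  vc=[7, 15]

OUTCOME = L1-HIT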